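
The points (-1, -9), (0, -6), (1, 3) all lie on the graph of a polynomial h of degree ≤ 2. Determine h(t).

Write h(t) = at^2 + bt + c. Substituting each data point gives a linear system:
  a - b + c = -9
  c = -6
  a + b + c = 3
Solving the system yields a = 3, b = 6, c = -6.
So h(t) = 3t^2 + 6t - 6.
Check: h(1) = 3. ✓

h(t) = 3t^2 + 6t - 6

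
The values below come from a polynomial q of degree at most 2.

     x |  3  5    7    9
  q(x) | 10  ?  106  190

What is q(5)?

On equispaced nodes a degree-2 polynomial has vanishing third forward difference, so
  - q(3) + 3·q(5) - 3·q(7) + q(9) = 0.
Substituting the known values and solving for q(5):
  3·q(5) = 138
  q(5) = 46.

46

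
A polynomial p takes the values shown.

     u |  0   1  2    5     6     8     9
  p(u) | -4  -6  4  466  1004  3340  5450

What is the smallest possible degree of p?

4

Divided differences on the nodes 0, 1, 2, 5, 6, 8, 9:
  order 0: -4  -6  4  466  1004  3340  5450
  order 1: -2  10  154  538  1168  2110
  order 2: 6  36  96  210  314
  order 3: 6  12  19  26
  order 4: 1  1  1
  order 5: 0  0
  order 6: 0
The order-4 divided differences are all 1 (nonzero) and every higher order vanishes, so the data lies on a polynomial of degree exactly 4.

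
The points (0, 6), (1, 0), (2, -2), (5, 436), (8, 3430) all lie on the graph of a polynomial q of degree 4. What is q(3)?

Using the Lagrange interpolation formula with nodes 0, 1, 2, 5, 8:
  L_0(t) = (t - 1)(t - 2)(t - 5)(t - 8) / 80
  L_1(t) = t(t - 2)(t - 5)(t - 8) / -28
  L_2(t) = t(t - 1)(t - 5)(t - 8) / 36
  L_3(t) = t(t - 1)(t - 2)(t - 8) / -180
  L_4(t) = t(t - 1)(t - 2)(t - 5) / 1008
Then q(t) = 6·L_0(t) + 0·L_1(t) - 2·L_2(t) + 436·L_3(t) + 3430·L_4(t).
Expanding and collecting terms gives q(t) = t⁴ - t³ - 2t² - 4t + 6.
Evaluating at t = 3: q(3) = 30.

30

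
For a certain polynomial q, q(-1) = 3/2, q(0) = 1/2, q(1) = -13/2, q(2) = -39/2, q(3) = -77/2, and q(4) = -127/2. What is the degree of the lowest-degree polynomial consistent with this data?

Forward differences of the values at t = -1, 0, 1, 2, 3, 4:
  q  : 3/2  1/2  -13/2  -39/2  -77/2  -127/2
  Δ  : -1  -7  -13  -19  -25
  Δ^2: -6  -6  -6  -6
  Δ^3: 0  0  0
  Δ^4: 0  0
  Δ^5: 0
The second differences are constant (-6) and nonzero, while all higher differences vanish, so the minimal degree is 2.

2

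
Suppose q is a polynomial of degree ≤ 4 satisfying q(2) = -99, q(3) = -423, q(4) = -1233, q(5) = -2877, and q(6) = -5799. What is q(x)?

q(x) = -4x^4 - 2x^3 - 5x^2 - x + 3

Write q(x) = ax^4 + bx^3 + cx^2 + dx + e. Substituting each data point gives a linear system:
  16a + 8b + 4c + 2d + e = -99
  81a + 27b + 9c + 3d + e = -423
  256a + 64b + 16c + 4d + e = -1233
  625a + 125b + 25c + 5d + e = -2877
  1296a + 216b + 36c + 6d + e = -5799
Solving the system yields a = -4, b = -2, c = -5, d = -1, e = 3.
So q(x) = -4x⁴ - 2x³ - 5x² - x + 3.
Check: q(3) = -423. ✓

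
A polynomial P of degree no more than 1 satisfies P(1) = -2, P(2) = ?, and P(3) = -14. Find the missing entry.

The 2 known points determine the degree-1 polynomial uniquely.
Write P(n) = an + b. Substituting each data point gives a linear system:
  a + b = -2
  3a + b = -14
Solving the system yields a = -6, b = 4.
So P(n) = -6n + 4.
Then P(2) = -8.

-8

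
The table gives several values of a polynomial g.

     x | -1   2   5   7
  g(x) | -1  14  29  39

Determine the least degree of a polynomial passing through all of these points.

Divided differences on the nodes -1, 2, 5, 7:
  order 0: -1  14  29  39
  order 1: 5  5  5
  order 2: 0  0
  order 3: 0
The order-1 divided differences are all 5 (nonzero) and every higher order vanishes, so the data lies on a polynomial of degree exactly 1.

1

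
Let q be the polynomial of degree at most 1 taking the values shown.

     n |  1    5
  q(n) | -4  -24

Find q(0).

Using the Lagrange interpolation formula with nodes 1, 5:
  L_0(n) = (n - 5) / -4
  L_1(n) = (n - 1) / 4
Then q(n) = -4·L_0(n) - 24·L_1(n).
Expanding and collecting terms gives q(n) = -5n + 1.
Evaluating at n = 0: q(0) = 1.

1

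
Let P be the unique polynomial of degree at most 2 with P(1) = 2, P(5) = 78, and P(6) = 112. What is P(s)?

Write P(s) = as^2 + bs + c. Substituting each data point gives a linear system:
  a + b + c = 2
  25a + 5b + c = 78
  36a + 6b + c = 112
Solving the system yields a = 3, b = 1, c = -2.
So P(s) = 3s^2 + s - 2.
Check: P(1) = 2. ✓

P(s) = 3s^2 + s - 2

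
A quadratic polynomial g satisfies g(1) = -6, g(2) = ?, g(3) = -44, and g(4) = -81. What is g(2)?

The 3 known points determine the degree-2 polynomial uniquely.
Write g(x) = ax^2 + bx + c. Substituting each data point gives a linear system:
  a + b + c = -6
  9a + 3b + c = -44
  16a + 4b + c = -81
Solving the system yields a = -6, b = 5, c = -5.
So g(x) = -6x^2 + 5x - 5.
Then g(2) = -19.

-19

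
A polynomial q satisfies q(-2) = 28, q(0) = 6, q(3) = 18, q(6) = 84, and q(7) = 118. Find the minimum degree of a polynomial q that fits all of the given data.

2

Divided differences on the nodes -2, 0, 3, 6, 7:
  order 0: 28  6  18  84  118
  order 1: -11  4  22  34
  order 2: 3  3  3
  order 3: 0  0
  order 4: 0
The order-2 divided differences are all 3 (nonzero) and every higher order vanishes, so the data lies on a polynomial of degree exactly 2.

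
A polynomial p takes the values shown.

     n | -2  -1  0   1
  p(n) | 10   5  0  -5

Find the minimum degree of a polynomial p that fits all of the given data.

1

Forward differences of the values at n = -2, -1, 0, 1:
  p  : 10  5  0  -5
  Δ  : -5  -5  -5
  Δ^2: 0  0
  Δ^3: 0
The first differences are constant (-5) and nonzero, while all higher differences vanish, so the minimal degree is 1.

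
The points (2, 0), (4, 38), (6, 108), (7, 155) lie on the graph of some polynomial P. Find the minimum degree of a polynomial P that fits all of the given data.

Divided differences on the nodes 2, 4, 6, 7:
  order 0: 0  38  108  155
  order 1: 19  35  47
  order 2: 4  4
  order 3: 0
The order-2 divided differences are all 4 (nonzero) and every higher order vanishes, so the data lies on a polynomial of degree exactly 2.

2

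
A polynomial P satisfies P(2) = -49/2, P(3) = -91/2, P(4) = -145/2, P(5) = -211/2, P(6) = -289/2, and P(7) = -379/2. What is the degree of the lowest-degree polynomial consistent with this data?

Forward differences of the values at t = 2, 3, 4, 5, 6, 7:
  P  : -49/2  -91/2  -145/2  -211/2  -289/2  -379/2
  Δ  : -21  -27  -33  -39  -45
  Δ^2: -6  -6  -6  -6
  Δ^3: 0  0  0
  Δ^4: 0  0
  Δ^5: 0
The second differences are constant (-6) and nonzero, while all higher differences vanish, so the minimal degree is 2.

2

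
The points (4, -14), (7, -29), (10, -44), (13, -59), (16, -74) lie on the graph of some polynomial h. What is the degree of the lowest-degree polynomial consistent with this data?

1

Forward differences of the values at u = 4, 7, 10, 13, 16:
  h  : -14  -29  -44  -59  -74
  Δ  : -15  -15  -15  -15
  Δ^2: 0  0  0
  Δ^3: 0  0
  Δ^4: 0
The first differences are constant (-15) and nonzero, while all higher differences vanish, so the minimal degree is 1.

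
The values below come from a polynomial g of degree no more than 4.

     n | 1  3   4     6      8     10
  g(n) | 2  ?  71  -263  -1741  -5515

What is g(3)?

The 5 known points determine the degree-4 polynomial uniquely.
Write g(n) = an^4 + bn^3 + cn^2 + dn + e. Substituting each data point gives a linear system:
  a + b + c + d + e = 2
  256a + 64b + 16c + 4d + e = 71
  1296a + 216b + 36c + 6d + e = -263
  4096a + 512b + 64c + 8d + e = -1741
  10000a + 1000b + 100c + 10d + e = -5515
Solving the system yields a = -1, b = 4, c = 5, d = -1, e = -5.
So g(n) = -n^4 + 4n^3 + 5n^2 - n - 5.
Then g(3) = 64.

64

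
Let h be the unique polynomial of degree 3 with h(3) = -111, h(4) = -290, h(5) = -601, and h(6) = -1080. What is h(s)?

Using the Lagrange interpolation formula with nodes 3, 4, 5, 6:
  L_0(s) = (s - 4)(s - 5)(s - 6) / -6
  L_1(s) = (s - 3)(s - 5)(s - 6) / 2
  L_2(s) = (s - 3)(s - 4)(s - 6) / -2
  L_3(s) = (s - 3)(s - 4)(s - 5) / 6
Then h(s) = -111·L_0(s) - 290·L_1(s) - 601·L_2(s) - 1080·L_3(s).
Expanding and collecting terms gives h(s) = -6s^3 + 6s^2 + s - 6.
Check: h(5) = -601. ✓

h(s) = -6s^3 + 6s^2 + s - 6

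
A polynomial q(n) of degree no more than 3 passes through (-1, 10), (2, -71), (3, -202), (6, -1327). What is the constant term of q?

Write q(n) = an^3 + bn^2 + cn + d. Substituting each data point gives a linear system:
  -a + b - c + d = 10
  8a + 4b + 2c + d = -71
  27a + 9b + 3c + d = -202
  216a + 36b + 6c + d = -1327
Solving the system yields a = -5, b = -6, c = -6, d = 5.
So q(n) = -5n^3 - 6n^2 - 6n + 5.
The constant term is 5.

5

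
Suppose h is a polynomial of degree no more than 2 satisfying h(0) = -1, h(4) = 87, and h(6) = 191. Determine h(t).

h(t) = 5t^2 + 2t - 1

Write h(t) = at^2 + bt + c. Substituting each data point gives a linear system:
  c = -1
  16a + 4b + c = 87
  36a + 6b + c = 191
Solving the system yields a = 5, b = 2, c = -1.
So h(t) = 5t^2 + 2t - 1.
Check: h(6) = 191. ✓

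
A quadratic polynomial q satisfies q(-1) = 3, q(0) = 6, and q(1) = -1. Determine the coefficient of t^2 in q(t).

-5

Write q(t) = at^2 + bt + c. Substituting each data point gives a linear system:
  a - b + c = 3
  c = 6
  a + b + c = -1
Solving the system yields a = -5, b = -2, c = 6.
So q(t) = -5t^2 - 2t + 6.
The leading coefficient is -5.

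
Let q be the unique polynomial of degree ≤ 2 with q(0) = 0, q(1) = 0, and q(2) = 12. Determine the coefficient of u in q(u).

-6

Write q(u) = au^2 + bu + c. Substituting each data point gives a linear system:
  c = 0
  a + b + c = 0
  4a + 2b + c = 12
Solving the system yields a = 6, b = -6, c = 0.
So q(u) = 6u^2 - 6u.
The coefficient of u is -6.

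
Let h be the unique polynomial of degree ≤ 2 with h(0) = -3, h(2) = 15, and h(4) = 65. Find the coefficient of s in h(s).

Write h(s) = as^2 + bs + c. Substituting each data point gives a linear system:
  c = -3
  4a + 2b + c = 15
  16a + 4b + c = 65
Solving the system yields a = 4, b = 1, c = -3.
So h(s) = 4s^2 + s - 3.
The coefficient of s is 1.

1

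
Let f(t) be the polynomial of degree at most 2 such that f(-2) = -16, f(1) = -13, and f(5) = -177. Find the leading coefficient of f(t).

Write f(t) = at^2 + bt + c. Substituting each data point gives a linear system:
  4a - 2b + c = -16
  a + b + c = -13
  25a + 5b + c = -177
Solving the system yields a = -6, b = -5, c = -2.
So f(t) = -6t^2 - 5t - 2.
The leading coefficient is -6.

-6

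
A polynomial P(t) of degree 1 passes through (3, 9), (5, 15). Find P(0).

0

Using the Lagrange interpolation formula with nodes 3, 5:
  L_0(t) = (t - 5) / -2
  L_1(t) = (t - 3) / 2
Then P(t) = 9·L_0(t) + 15·L_1(t).
Expanding and collecting terms gives P(t) = 3t.
Evaluating at t = 0: P(0) = 0.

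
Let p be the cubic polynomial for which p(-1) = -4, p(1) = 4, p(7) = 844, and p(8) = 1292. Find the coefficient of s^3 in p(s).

Write p(s) = as^3 + bs^2 + cs + d. Substituting each data point gives a linear system:
  -a + b - c + d = -4
  a + b + c + d = 4
  343a + 49b + 7c + d = 844
  512a + 64b + 8c + d = 1292
Solving the system yields a = 3, b = -4, c = 1, d = 4.
So p(s) = 3s³ - 4s² + s + 4.
The leading coefficient is 3.

3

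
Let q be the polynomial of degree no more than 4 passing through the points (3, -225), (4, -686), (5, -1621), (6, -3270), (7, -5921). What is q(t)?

Write q(t) = at^4 + bt^3 + ct^2 + dt + e. Substituting each data point gives a linear system:
  81a + 27b + 9c + 3d + e = -225
  256a + 64b + 16c + 4d + e = -686
  625a + 125b + 25c + 5d + e = -1621
  1296a + 216b + 36c + 6d + e = -3270
  2401a + 343b + 49c + 7d + e = -5921
Solving the system yields a = -2, b = -4, c = 5, d = 2, e = -6.
So q(t) = -2t^4 - 4t^3 + 5t^2 + 2t - 6.
Check: q(5) = -1621. ✓

q(t) = -2t^4 - 4t^3 + 5t^2 + 2t - 6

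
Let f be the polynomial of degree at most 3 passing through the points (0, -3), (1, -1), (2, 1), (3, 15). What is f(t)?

Using the Lagrange interpolation formula with nodes 0, 1, 2, 3:
  L_0(t) = (t - 1)(t - 2)(t - 3) / -6
  L_1(t) = t(t - 2)(t - 3) / 2
  L_2(t) = t(t - 1)(t - 3) / -2
  L_3(t) = t(t - 1)(t - 2) / 6
Then f(t) = -3·L_0(t) - 1·L_1(t) + 1·L_2(t) + 15·L_3(t).
Expanding and collecting terms gives f(t) = 2t³ - 6t² + 6t - 3.
Check: f(3) = 15. ✓

f(t) = 2t^3 - 6t^2 + 6t - 3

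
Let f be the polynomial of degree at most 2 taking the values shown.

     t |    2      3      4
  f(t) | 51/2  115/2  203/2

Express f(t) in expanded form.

f(t) = 6t^2 + 2t - 5/2

Write f(t) = at^2 + bt + c. Substituting each data point gives a linear system:
  4a + 2b + c = 51/2
  9a + 3b + c = 115/2
  16a + 4b + c = 203/2
Solving the system yields a = 6, b = 2, c = -5/2.
So f(t) = 6t^2 + 2t - 5/2.
Check: f(2) = 51/2. ✓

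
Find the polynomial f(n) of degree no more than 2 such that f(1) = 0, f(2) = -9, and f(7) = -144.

f(n) = -3n^2 + 3

Write f(n) = an^2 + bn + c. Substituting each data point gives a linear system:
  a + b + c = 0
  4a + 2b + c = -9
  49a + 7b + c = -144
Solving the system yields a = -3, b = 0, c = 3.
So f(n) = -3n² + 3.
Check: f(1) = 0. ✓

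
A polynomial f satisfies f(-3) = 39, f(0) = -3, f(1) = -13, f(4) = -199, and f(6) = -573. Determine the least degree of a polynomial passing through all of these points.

Divided differences on the nodes -3, 0, 1, 4, 6:
  order 0: 39  -3  -13  -199  -573
  order 1: -14  -10  -62  -187
  order 2: 1  -13  -25
  order 3: -2  -2
  order 4: 0
The order-3 divided differences are all -2 (nonzero) and every higher order vanishes, so the data lies on a polynomial of degree exactly 3.

3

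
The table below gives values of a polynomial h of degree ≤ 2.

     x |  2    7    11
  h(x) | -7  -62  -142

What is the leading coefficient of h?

-1

Write h(x) = ax^2 + bx + c. Substituting each data point gives a linear system:
  4a + 2b + c = -7
  49a + 7b + c = -62
  121a + 11b + c = -142
Solving the system yields a = -1, b = -2, c = 1.
So h(x) = -x^2 - 2x + 1.
The leading coefficient is -1.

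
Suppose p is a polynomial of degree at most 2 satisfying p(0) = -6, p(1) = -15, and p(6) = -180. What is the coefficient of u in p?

Write p(u) = au^2 + bu + c. Substituting each data point gives a linear system:
  c = -6
  a + b + c = -15
  36a + 6b + c = -180
Solving the system yields a = -4, b = -5, c = -6.
So p(u) = -4u^2 - 5u - 6.
The coefficient of u is -5.

-5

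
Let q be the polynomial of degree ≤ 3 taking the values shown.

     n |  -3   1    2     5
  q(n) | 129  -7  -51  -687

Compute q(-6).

Write q(n) = an^3 + bn^2 + cn + d. Substituting each data point gives a linear system:
  -27a + 9b - 3c + d = 129
  a + b + c + d = -7
  8a + 4b + 2c + d = -51
  125a + 25b + 5c + d = -687
Solving the system yields a = -5, b = -2, c = -3, d = 3.
So q(n) = -5n^3 - 2n^2 - 3n + 3.
Then q(-6) = 1029.

1029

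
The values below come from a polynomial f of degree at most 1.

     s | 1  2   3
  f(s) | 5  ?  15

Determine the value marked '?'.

10

On equispaced nodes a degree-1 polynomial has vanishing second forward difference, so
  f(1) - 2·f(2) + f(3) = 0.
Substituting the known values and solving for f(2):
  -2·f(2) = -20
  f(2) = 10.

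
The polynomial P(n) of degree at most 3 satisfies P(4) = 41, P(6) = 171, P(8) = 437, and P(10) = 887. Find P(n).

P(n) = n^3 - n^2 - n - 3

Using the Lagrange interpolation formula with nodes 4, 6, 8, 10:
  L_0(n) = (n - 6)(n - 8)(n - 10) / -48
  L_1(n) = (n - 4)(n - 8)(n - 10) / 16
  L_2(n) = (n - 4)(n - 6)(n - 10) / -16
  L_3(n) = (n - 4)(n - 6)(n - 8) / 48
Then P(n) = 41·L_0(n) + 171·L_1(n) + 437·L_2(n) + 887·L_3(n).
Expanding and collecting terms gives P(n) = n³ - n² - n - 3.
Check: P(8) = 437. ✓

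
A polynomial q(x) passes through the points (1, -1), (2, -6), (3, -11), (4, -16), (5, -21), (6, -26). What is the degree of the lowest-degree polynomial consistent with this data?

1

Forward differences of the values at x = 1, 2, 3, 4, 5, 6:
  q  : -1  -6  -11  -16  -21  -26
  Δ  : -5  -5  -5  -5  -5
  Δ^2: 0  0  0  0
  Δ^3: 0  0  0
  Δ^4: 0  0
  Δ^5: 0
The first differences are constant (-5) and nonzero, while all higher differences vanish, so the minimal degree is 1.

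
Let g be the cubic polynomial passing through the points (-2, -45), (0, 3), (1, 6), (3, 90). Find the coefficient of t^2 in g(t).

Write g(t) = at^3 + bt^2 + ct + d. Substituting each data point gives a linear system:
  -8a + 4b - 2c + d = -45
  d = 3
  a + b + c + d = 6
  27a + 9b + 3c + d = 90
Solving the system yields a = 4, b = -3, c = 2, d = 3.
So g(t) = 4t³ - 3t² + 2t + 3.
The coefficient of t^2 is -3.

-3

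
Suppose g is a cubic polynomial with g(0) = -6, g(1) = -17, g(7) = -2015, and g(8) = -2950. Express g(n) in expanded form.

Write g(n) = an^3 + bn^2 + cn + d. Substituting each data point gives a linear system:
  d = -6
  a + b + c + d = -17
  343a + 49b + 7c + d = -2015
  512a + 64b + 8c + d = -2950
Solving the system yields a = -5, b = -6, c = 0, d = -6.
So g(n) = -5n^3 - 6n^2 - 6.
Check: g(0) = -6. ✓

g(n) = -5n^3 - 6n^2 - 6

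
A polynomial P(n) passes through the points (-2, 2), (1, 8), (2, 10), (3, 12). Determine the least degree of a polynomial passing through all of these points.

1

Divided differences on the nodes -2, 1, 2, 3:
  order 0: 2  8  10  12
  order 1: 2  2  2
  order 2: 0  0
  order 3: 0
The order-1 divided differences are all 2 (nonzero) and every higher order vanishes, so the data lies on a polynomial of degree exactly 1.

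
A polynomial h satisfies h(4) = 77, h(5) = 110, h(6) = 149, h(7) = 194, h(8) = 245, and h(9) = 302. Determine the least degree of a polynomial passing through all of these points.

Forward differences of the values at n = 4, 5, 6, 7, 8, 9:
  h  : 77  110  149  194  245  302
  Δ  : 33  39  45  51  57
  Δ^2: 6  6  6  6
  Δ^3: 0  0  0
  Δ^4: 0  0
  Δ^5: 0
The second differences are constant (6) and nonzero, while all higher differences vanish, so the minimal degree is 2.

2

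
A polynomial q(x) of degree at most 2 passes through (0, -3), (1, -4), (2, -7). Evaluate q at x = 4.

Write q(x) = ax^2 + bx + c. Substituting each data point gives a linear system:
  c = -3
  a + b + c = -4
  4a + 2b + c = -7
Solving the system yields a = -1, b = 0, c = -3.
So q(x) = -x^2 - 3.
Then q(4) = -19.

-19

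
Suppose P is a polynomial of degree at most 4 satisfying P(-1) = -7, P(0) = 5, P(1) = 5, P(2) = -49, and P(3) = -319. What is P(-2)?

-109

Forward differences of the values at u = -1, 0, 1, 2, 3:
  P  : -7  5  5  -49  -319
  Δ  : 12  0  -54  -270
  Δ^2: -12  -54  -216
  Δ^3: -42  -162
  Δ^4: -120
The fourth differences are constant, confirming degree 4.
Interpolating (Newton forward form) and evaluating at u = -2 gives P(-2) = -109.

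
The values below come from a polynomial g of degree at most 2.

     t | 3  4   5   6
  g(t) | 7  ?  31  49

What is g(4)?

On equispaced nodes a degree-2 polynomial has vanishing third forward difference, so
  - g(3) + 3·g(4) - 3·g(5) + g(6) = 0.
Substituting the known values and solving for g(4):
  3·g(4) = 51
  g(4) = 17.

17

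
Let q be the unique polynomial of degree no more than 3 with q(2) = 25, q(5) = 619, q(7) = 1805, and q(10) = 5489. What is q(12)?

9635

Write q(x) = ax^3 + bx^2 + cx + d. Substituting each data point gives a linear system:
  8a + 4b + 2c + d = 25
  125a + 25b + 5c + d = 619
  343a + 49b + 7c + d = 1805
  1000a + 100b + 10c + d = 5489
Solving the system yields a = 6, b = -5, c = -1, d = -1.
So q(x) = 6x^3 - 5x^2 - x - 1.
Then q(12) = 9635.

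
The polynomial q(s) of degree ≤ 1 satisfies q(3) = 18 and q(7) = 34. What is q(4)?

22

Write q(s) = as + b. Substituting each data point gives a linear system:
  3a + b = 18
  7a + b = 34
Solving the system yields a = 4, b = 6.
So q(s) = 4s + 6.
Then q(4) = 22.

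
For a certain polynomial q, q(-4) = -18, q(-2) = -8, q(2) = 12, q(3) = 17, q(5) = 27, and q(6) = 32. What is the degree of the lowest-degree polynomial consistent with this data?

Divided differences on the nodes -4, -2, 2, 3, 5, 6:
  order 0: -18  -8  12  17  27  32
  order 1: 5  5  5  5  5
  order 2: 0  0  0  0
  order 3: 0  0  0
  order 4: 0  0
  order 5: 0
The order-1 divided differences are all 5 (nonzero) and every higher order vanishes, so the data lies on a polynomial of degree exactly 1.

1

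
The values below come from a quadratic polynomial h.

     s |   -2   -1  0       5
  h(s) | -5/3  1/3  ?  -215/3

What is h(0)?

The 3 known points determine the degree-2 polynomial uniquely.
Write h(s) = as^2 + bs + c. Substituting each data point gives a linear system:
  4a - 2b + c = -5/3
  a - b + c = 1/3
  25a + 5b + c = -215/3
Solving the system yields a = -2, b = -4, c = -5/3.
So h(s) = -2s^2 - 4s - 5/3.
Then h(0) = -5/3.

-5/3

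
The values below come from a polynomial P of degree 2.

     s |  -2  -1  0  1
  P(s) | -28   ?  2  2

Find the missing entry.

-8

The 3 known points determine the degree-2 polynomial uniquely.
Write P(s) = as^2 + bs + c. Substituting each data point gives a linear system:
  4a - 2b + c = -28
  c = 2
  a + b + c = 2
Solving the system yields a = -5, b = 5, c = 2.
So P(s) = -5s^2 + 5s + 2.
Then P(-1) = -8.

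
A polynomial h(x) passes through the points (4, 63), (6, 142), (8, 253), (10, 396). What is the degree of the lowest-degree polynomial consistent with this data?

Forward differences of the values at x = 4, 6, 8, 10:
  h  : 63  142  253  396
  Δ  : 79  111  143
  Δ^2: 32  32
  Δ^3: 0
The second differences are constant (32) and nonzero, while all higher differences vanish, so the minimal degree is 2.

2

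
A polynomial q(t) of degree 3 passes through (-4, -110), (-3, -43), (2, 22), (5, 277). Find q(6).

470

Using the Lagrange interpolation formula with nodes -4, -3, 2, 5:
  L_0(t) = (t + 3)(t - 2)(t - 5) / -54
  L_1(t) = (t + 4)(t - 2)(t - 5) / 40
  L_2(t) = (t + 4)(t + 3)(t - 5) / -90
  L_3(t) = (t + 4)(t + 3)(t - 2) / 216
Then q(t) = -110·L_0(t) - 43·L_1(t) + 22·L_2(t) + 277·L_3(t).
Expanding and collecting terms gives q(t) = 2t^3 + t^2 + 2.
Evaluating at t = 6: q(6) = 470.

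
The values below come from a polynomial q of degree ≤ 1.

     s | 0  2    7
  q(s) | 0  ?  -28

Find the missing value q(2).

The 2 known points determine the degree-1 polynomial uniquely.
Write q(s) = as + b. Substituting each data point gives a linear system:
  b = 0
  7a + b = -28
Solving the system yields a = -4, b = 0.
So q(s) = -4s.
Then q(2) = -8.

-8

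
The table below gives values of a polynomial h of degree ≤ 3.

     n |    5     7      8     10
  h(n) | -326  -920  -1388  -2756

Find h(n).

Using the Lagrange interpolation formula with nodes 5, 7, 8, 10:
  L_0(n) = (n - 7)(n - 8)(n - 10) / -30
  L_1(n) = (n - 5)(n - 8)(n - 10) / 6
  L_2(n) = (n - 5)(n - 7)(n - 10) / -6
  L_3(n) = (n - 5)(n - 7)(n - 8) / 30
Then h(n) = -326·L_0(n) - 920·L_1(n) - 1388·L_2(n) - 2756·L_3(n).
Expanding and collecting terms gives h(n) = -3n^3 + 3n^2 - 6n + 4.
Check: h(7) = -920. ✓

h(n) = -3n^3 + 3n^2 - 6n + 4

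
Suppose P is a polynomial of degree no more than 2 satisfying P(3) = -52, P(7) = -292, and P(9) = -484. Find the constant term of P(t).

2

Write P(t) = at^2 + bt + c. Substituting each data point gives a linear system:
  9a + 3b + c = -52
  49a + 7b + c = -292
  81a + 9b + c = -484
Solving the system yields a = -6, b = 0, c = 2.
So P(t) = -6t^2 + 2.
The constant term is 2.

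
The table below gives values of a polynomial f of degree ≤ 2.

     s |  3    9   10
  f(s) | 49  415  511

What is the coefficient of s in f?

1

Write f(s) = as^2 + bs + c. Substituting each data point gives a linear system:
  9a + 3b + c = 49
  81a + 9b + c = 415
  100a + 10b + c = 511
Solving the system yields a = 5, b = 1, c = 1.
So f(s) = 5s² + s + 1.
The coefficient of s is 1.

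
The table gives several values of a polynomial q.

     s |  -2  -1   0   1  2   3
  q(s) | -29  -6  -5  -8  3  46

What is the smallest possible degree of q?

3

Forward differences of the values at s = -2, -1, 0, 1, 2, 3:
  q  : -29  -6  -5  -8  3  46
  Δ  : 23  1  -3  11  43
  Δ^2: -22  -4  14  32
  Δ^3: 18  18  18
  Δ^4: 0  0
  Δ^5: 0
The third differences are constant (18) and nonzero, while all higher differences vanish, so the minimal degree is 3.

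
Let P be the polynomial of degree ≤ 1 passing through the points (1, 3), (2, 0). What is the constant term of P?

6

Write P(u) = au + b. Substituting each data point gives a linear system:
  a + b = 3
  2a + b = 0
Solving the system yields a = -3, b = 6.
So P(u) = -3u + 6.
The constant term is 6.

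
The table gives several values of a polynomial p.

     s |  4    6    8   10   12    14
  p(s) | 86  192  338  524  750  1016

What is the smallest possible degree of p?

2

Forward differences of the values at s = 4, 6, 8, 10, 12, 14:
  p  : 86  192  338  524  750  1016
  Δ  : 106  146  186  226  266
  Δ^2: 40  40  40  40
  Δ^3: 0  0  0
  Δ^4: 0  0
  Δ^5: 0
The second differences are constant (40) and nonzero, while all higher differences vanish, so the minimal degree is 2.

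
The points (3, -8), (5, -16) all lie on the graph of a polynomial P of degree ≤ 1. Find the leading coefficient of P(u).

Write P(u) = au + b. Substituting each data point gives a linear system:
  3a + b = -8
  5a + b = -16
Solving the system yields a = -4, b = 4.
So P(u) = -4u + 4.
The leading coefficient is -4.

-4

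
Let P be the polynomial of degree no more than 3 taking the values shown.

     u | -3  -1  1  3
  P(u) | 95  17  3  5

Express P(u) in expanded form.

Write P(u) = au^3 + bu^2 + cu + d. Substituting each data point gives a linear system:
  -27a + 9b - 3c + d = 95
  -a + b - c + d = 17
  a + b + c + d = 3
  27a + 9b + 3c + d = 5
Solving the system yields a = -1, b = 5, c = -6, d = 5.
So P(u) = -u^3 + 5u^2 - 6u + 5.
Check: P(3) = 5. ✓

P(u) = -u^3 + 5u^2 - 6u + 5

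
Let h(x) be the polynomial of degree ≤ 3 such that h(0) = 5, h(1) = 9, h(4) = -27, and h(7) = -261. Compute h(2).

9

Write h(x) = ax^3 + bx^2 + cx + d. Substituting each data point gives a linear system:
  d = 5
  a + b + c + d = 9
  64a + 16b + 4c + d = -27
  343a + 49b + 7c + d = -261
Solving the system yields a = -1, b = 1, c = 4, d = 5.
So h(x) = -x³ + x² + 4x + 5.
Then h(2) = 9.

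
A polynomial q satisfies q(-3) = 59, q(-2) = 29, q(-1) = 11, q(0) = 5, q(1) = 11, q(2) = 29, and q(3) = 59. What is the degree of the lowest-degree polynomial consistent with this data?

Forward differences of the values at x = -3, -2, -1, 0, 1, 2, 3:
  q  : 59  29  11  5  11  29  59
  Δ  : -30  -18  -6  6  18  30
  Δ^2: 12  12  12  12  12
  Δ^3: 0  0  0  0
  Δ^4: 0  0  0
  Δ^5: 0  0
  Δ^6: 0
The second differences are constant (12) and nonzero, while all higher differences vanish, so the minimal degree is 2.

2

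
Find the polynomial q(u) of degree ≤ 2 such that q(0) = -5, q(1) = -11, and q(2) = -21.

Write q(u) = au^2 + bu + c. Substituting each data point gives a linear system:
  c = -5
  a + b + c = -11
  4a + 2b + c = -21
Solving the system yields a = -2, b = -4, c = -5.
So q(u) = -2u^2 - 4u - 5.
Check: q(1) = -11. ✓

q(u) = -2u^2 - 4u - 5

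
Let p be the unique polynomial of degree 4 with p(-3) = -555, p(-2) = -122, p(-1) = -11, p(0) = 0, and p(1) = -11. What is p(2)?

-110

Write p(x) = ax^4 + bx^3 + cx^2 + dx + e. Substituting each data point gives a linear system:
  81a - 27b + 9c - 3d + e = -555
  16a - 8b + 4c - 2d + e = -122
  a - b + c - d + e = -11
  e = 0
  a + b + c + d + e = -11
Solving the system yields a = -6, b = 1, c = -5, d = -1, e = 0.
So p(x) = -6x⁴ + x³ - 5x² - x.
Then p(2) = -110.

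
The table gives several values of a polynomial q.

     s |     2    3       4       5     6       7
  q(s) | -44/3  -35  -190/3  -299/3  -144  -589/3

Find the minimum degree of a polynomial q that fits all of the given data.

Forward differences of the values at s = 2, 3, 4, 5, 6, 7:
  q  : -44/3  -35  -190/3  -299/3  -144  -589/3
  Δ  : -61/3  -85/3  -109/3  -133/3  -157/3
  Δ^2: -8  -8  -8  -8
  Δ^3: 0  0  0
  Δ^4: 0  0
  Δ^5: 0
The second differences are constant (-8) and nonzero, while all higher differences vanish, so the minimal degree is 2.

2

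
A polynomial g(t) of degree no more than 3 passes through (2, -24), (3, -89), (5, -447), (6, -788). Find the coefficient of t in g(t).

1

Write g(t) = at^3 + bt^2 + ct + d. Substituting each data point gives a linear system:
  8a + 4b + 2c + d = -24
  27a + 9b + 3c + d = -89
  125a + 25b + 5c + d = -447
  216a + 36b + 6c + d = -788
Solving the system yields a = -4, b = 2, c = 1, d = -2.
So g(t) = -4t^3 + 2t^2 + t - 2.
The coefficient of t is 1.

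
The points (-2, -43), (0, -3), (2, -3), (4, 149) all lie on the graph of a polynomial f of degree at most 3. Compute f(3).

42

Forward differences of the values at n = -2, 0, 2, 4:
  f  : -43  -3  -3  149
  Δ  : 40  0  152
  Δ^2: -40  152
  Δ^3: 192
The third differences are constant, confirming degree 3.
Interpolating (Newton forward form) and evaluating at n = 3 gives f(3) = 42.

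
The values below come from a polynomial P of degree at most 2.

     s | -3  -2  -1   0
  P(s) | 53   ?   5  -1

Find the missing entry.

23

On equispaced nodes a degree-2 polynomial has vanishing third forward difference, so
  - P(-3) + 3·P(-2) - 3·P(-1) + P(0) = 0.
Substituting the known values and solving for P(-2):
  3·P(-2) = 69
  P(-2) = 23.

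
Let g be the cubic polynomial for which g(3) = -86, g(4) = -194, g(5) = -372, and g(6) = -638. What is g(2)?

Forward differences of the values at x = 3, 4, 5, 6:
  g  : -86  -194  -372  -638
  Δ  : -108  -178  -266
  Δ^2: -70  -88
  Δ^3: -18
The third differences are constant, confirming degree 3.
Interpolating (Newton forward form) and evaluating at x = 2 gives g(2) = -30.

-30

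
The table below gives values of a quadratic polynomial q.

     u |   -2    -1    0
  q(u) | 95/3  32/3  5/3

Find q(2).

59/3

Using the Lagrange interpolation formula with nodes -2, -1, 0:
  L_0(u) = (u + 1)u / 2
  L_1(u) = (u + 2)u / -1
  L_2(u) = (u + 2)(u + 1) / 2
Then q(u) = 95/3·L_0(u) + 32/3·L_1(u) + 5/3·L_2(u).
Expanding and collecting terms gives q(u) = 6u^2 - 3u + 5/3.
Evaluating at u = 2: q(2) = 59/3.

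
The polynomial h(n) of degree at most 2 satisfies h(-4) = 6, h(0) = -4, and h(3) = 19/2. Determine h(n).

Using the Lagrange interpolation formula with nodes -4, 0, 3:
  L_0(n) = n(n - 3) / 28
  L_1(n) = (n + 4)(n - 3) / -12
  L_2(n) = (n + 4)n / 21
Then h(n) = 6·L_0(n) - 4·L_1(n) + 19/2·L_2(n).
Expanding and collecting terms gives h(n) = n^2 + (3/2)n - 4.
Check: h(-4) = 6. ✓

h(n) = n^2 + (3/2)n - 4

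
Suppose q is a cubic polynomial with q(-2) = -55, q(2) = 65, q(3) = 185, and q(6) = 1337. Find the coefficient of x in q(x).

Write q(x) = ax^3 + bx^2 + cx + d. Substituting each data point gives a linear system:
  -8a + 4b - 2c + d = -55
  8a + 4b + 2c + d = 65
  27a + 9b + 3c + d = 185
  216a + 36b + 6c + d = 1337
Solving the system yields a = 6, b = 0, c = 6, d = 5.
So q(x) = 6x^3 + 6x + 5.
The coefficient of x is 6.

6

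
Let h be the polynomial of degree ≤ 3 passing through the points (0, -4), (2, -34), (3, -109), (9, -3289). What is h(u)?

h(u) = -5u^3 + 5u^2 - 5u - 4

Write h(u) = au^3 + bu^2 + cu + d. Substituting each data point gives a linear system:
  d = -4
  8a + 4b + 2c + d = -34
  27a + 9b + 3c + d = -109
  729a + 81b + 9c + d = -3289
Solving the system yields a = -5, b = 5, c = -5, d = -4.
So h(u) = -5u^3 + 5u^2 - 5u - 4.
Check: h(2) = -34. ✓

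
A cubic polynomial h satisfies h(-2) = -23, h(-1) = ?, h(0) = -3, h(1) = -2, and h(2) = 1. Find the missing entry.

On equispaced nodes a degree-3 polynomial has vanishing fourth forward difference, so
  h(-2) - 4·h(-1) + 6·h(0) - 4·h(1) + h(2) = 0.
Substituting the known values and solving for h(-1):
  -4·h(-1) = 32
  h(-1) = -8.

-8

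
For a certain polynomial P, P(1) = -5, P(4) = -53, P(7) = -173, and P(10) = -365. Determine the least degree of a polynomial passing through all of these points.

Forward differences of the values at x = 1, 4, 7, 10:
  P  : -5  -53  -173  -365
  Δ  : -48  -120  -192
  Δ^2: -72  -72
  Δ^3: 0
The second differences are constant (-72) and nonzero, while all higher differences vanish, so the minimal degree is 2.

2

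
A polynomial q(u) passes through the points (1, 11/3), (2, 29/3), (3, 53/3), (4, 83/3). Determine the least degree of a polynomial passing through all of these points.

Forward differences of the values at u = 1, 2, 3, 4:
  q  : 11/3  29/3  53/3  83/3
  Δ  : 6  8  10
  Δ^2: 2  2
  Δ^3: 0
The second differences are constant (2) and nonzero, while all higher differences vanish, so the minimal degree is 2.

2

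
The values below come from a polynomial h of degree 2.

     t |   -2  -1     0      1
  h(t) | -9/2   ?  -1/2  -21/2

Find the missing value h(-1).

The 3 known points determine the degree-2 polynomial uniquely.
Write h(t) = at^2 + bt + c. Substituting each data point gives a linear system:
  4a - 2b + c = -9/2
  c = -1/2
  a + b + c = -21/2
Solving the system yields a = -4, b = -6, c = -1/2.
So h(t) = -4t² - 6t - 1/2.
Then h(-1) = 3/2.

3/2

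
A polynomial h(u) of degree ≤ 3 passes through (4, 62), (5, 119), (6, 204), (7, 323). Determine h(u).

Using the Lagrange interpolation formula with nodes 4, 5, 6, 7:
  L_0(u) = (u - 5)(u - 6)(u - 7) / -6
  L_1(u) = (u - 4)(u - 6)(u - 7) / 2
  L_2(u) = (u - 4)(u - 5)(u - 7) / -2
  L_3(u) = (u - 4)(u - 5)(u - 6) / 6
Then h(u) = 62·L_0(u) + 119·L_1(u) + 204·L_2(u) + 323·L_3(u).
Expanding and collecting terms gives h(u) = u^3 - u^2 + 5u - 6.
Check: h(4) = 62. ✓

h(u) = u^3 - u^2 + 5u - 6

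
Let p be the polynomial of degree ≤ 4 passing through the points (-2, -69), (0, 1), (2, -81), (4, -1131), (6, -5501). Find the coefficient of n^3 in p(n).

Write p(n) = an^4 + bn^3 + cn^2 + dn + e. Substituting each data point gives a linear system:
  16a - 8b + 4c - 2d + e = -69
  e = 1
  16a + 8b + 4c + 2d + e = -81
  256a + 64b + 16c + 4d + e = -1131
  1296a + 216b + 36c + 6d + e = -5501
Solving the system yields a = -4, b = -1, c = -3, d = 1, e = 1.
So p(n) = -4n^4 - n^3 - 3n^2 + n + 1.
The coefficient of n^3 is -1.

-1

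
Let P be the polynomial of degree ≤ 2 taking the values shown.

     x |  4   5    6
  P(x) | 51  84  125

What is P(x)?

P(x) = 4x^2 - 3x - 1

Using the Lagrange interpolation formula with nodes 4, 5, 6:
  L_0(x) = (x - 5)(x - 6) / 2
  L_1(x) = (x - 4)(x - 6) / -1
  L_2(x) = (x - 4)(x - 5) / 2
Then P(x) = 51·L_0(x) + 84·L_1(x) + 125·L_2(x).
Expanding and collecting terms gives P(x) = 4x^2 - 3x - 1.
Check: P(6) = 125. ✓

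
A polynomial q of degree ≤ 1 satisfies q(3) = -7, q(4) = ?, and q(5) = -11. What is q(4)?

-9

On equispaced nodes a degree-1 polynomial has vanishing second forward difference, so
  q(3) - 2·q(4) + q(5) = 0.
Substituting the known values and solving for q(4):
  -2·q(4) = 18
  q(4) = -9.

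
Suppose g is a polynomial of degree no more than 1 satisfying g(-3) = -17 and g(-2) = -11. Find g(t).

g(t) = 6t + 1

Write g(t) = at + b. Substituting each data point gives a linear system:
  -3a + b = -17
  -2a + b = -11
Solving the system yields a = 6, b = 1.
So g(t) = 6t + 1.
Check: g(-2) = -11. ✓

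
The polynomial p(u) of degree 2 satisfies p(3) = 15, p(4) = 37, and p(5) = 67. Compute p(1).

Write p(u) = au^2 + bu + c. Substituting each data point gives a linear system:
  9a + 3b + c = 15
  16a + 4b + c = 37
  25a + 5b + c = 67
Solving the system yields a = 4, b = -6, c = -3.
So p(u) = 4u^2 - 6u - 3.
Then p(1) = -5.

-5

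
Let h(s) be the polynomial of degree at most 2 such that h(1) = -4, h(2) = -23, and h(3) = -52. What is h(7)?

Write h(s) = as^2 + bs + c. Substituting each data point gives a linear system:
  a + b + c = -4
  4a + 2b + c = -23
  9a + 3b + c = -52
Solving the system yields a = -5, b = -4, c = 5.
So h(s) = -5s^2 - 4s + 5.
Then h(7) = -268.

-268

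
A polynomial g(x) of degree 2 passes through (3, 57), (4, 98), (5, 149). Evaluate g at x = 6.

210

Write g(x) = ax^2 + bx + c. Substituting each data point gives a linear system:
  9a + 3b + c = 57
  16a + 4b + c = 98
  25a + 5b + c = 149
Solving the system yields a = 5, b = 6, c = -6.
So g(x) = 5x^2 + 6x - 6.
Then g(6) = 210.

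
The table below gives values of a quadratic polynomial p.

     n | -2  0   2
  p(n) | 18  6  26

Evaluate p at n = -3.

Write p(n) = an^2 + bn + c. Substituting each data point gives a linear system:
  4a - 2b + c = 18
  c = 6
  4a + 2b + c = 26
Solving the system yields a = 4, b = 2, c = 6.
So p(n) = 4n^2 + 2n + 6.
Then p(-3) = 36.

36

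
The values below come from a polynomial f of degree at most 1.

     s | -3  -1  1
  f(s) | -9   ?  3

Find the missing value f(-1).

The 2 known points determine the degree-1 polynomial uniquely.
Write f(s) = as + b. Substituting each data point gives a linear system:
  -3a + b = -9
  a + b = 3
Solving the system yields a = 3, b = 0.
So f(s) = 3s.
Then f(-1) = -3.

-3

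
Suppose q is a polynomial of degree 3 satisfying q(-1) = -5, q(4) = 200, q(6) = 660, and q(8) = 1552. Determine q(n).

Using the Lagrange interpolation formula with nodes -1, 4, 6, 8:
  L_0(n) = (n - 4)(n - 6)(n - 8) / -315
  L_1(n) = (n + 1)(n - 6)(n - 8) / 40
  L_2(n) = (n + 1)(n - 4)(n - 8) / -28
  L_3(n) = (n + 1)(n - 4)(n - 6) / 72
Then q(n) = -5·L_0(n) + 200·L_1(n) + 660·L_2(n) + 1552·L_3(n).
Expanding and collecting terms gives q(n) = 3n^3 + 2n.
Check: q(6) = 660. ✓

q(n) = 3n^3 + 2n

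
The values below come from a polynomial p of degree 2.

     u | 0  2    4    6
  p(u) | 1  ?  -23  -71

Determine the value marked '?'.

1

The 3 known points determine the degree-2 polynomial uniquely.
Write p(u) = au^2 + bu + c. Substituting each data point gives a linear system:
  c = 1
  16a + 4b + c = -23
  36a + 6b + c = -71
Solving the system yields a = -3, b = 6, c = 1.
So p(u) = -3u^2 + 6u + 1.
Then p(2) = 1.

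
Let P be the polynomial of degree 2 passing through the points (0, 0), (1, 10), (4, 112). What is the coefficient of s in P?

4

Write P(s) = as^2 + bs + c. Substituting each data point gives a linear system:
  c = 0
  a + b + c = 10
  16a + 4b + c = 112
Solving the system yields a = 6, b = 4, c = 0.
So P(s) = 6s^2 + 4s.
The coefficient of s is 4.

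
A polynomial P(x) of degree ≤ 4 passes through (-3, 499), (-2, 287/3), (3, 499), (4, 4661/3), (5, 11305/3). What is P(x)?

P(x) = 6x^4 - (1/3)x^3 + 2x^2 + 3x - 5

Write P(x) = ax^4 + bx^3 + cx^2 + dx + e. Substituting each data point gives a linear system:
  81a - 27b + 9c - 3d + e = 499
  16a - 8b + 4c - 2d + e = 287/3
  81a + 27b + 9c + 3d + e = 499
  256a + 64b + 16c + 4d + e = 4661/3
  625a + 125b + 25c + 5d + e = 11305/3
Solving the system yields a = 6, b = -1/3, c = 2, d = 3, e = -5.
So P(x) = 6x^4 - (1/3)x^3 + 2x^2 + 3x - 5.
Check: P(-2) = 287/3. ✓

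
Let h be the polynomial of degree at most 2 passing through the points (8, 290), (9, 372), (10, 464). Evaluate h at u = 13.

800

Using the Lagrange interpolation formula with nodes 8, 9, 10:
  L_0(u) = (u - 9)(u - 10) / 2
  L_1(u) = (u - 8)(u - 10) / -1
  L_2(u) = (u - 8)(u - 9) / 2
Then h(u) = 290·L_0(u) + 372·L_1(u) + 464·L_2(u).
Expanding and collecting terms gives h(u) = 5u^2 - 3u - 6.
Evaluating at u = 13: h(13) = 800.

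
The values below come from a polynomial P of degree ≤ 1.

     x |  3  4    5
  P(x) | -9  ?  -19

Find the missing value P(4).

On equispaced nodes a degree-1 polynomial has vanishing second forward difference, so
  P(3) - 2·P(4) + P(5) = 0.
Substituting the known values and solving for P(4):
  -2·P(4) = 28
  P(4) = -14.

-14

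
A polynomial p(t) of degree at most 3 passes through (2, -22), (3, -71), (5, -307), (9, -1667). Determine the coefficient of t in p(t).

Write p(t) = at^3 + bt^2 + ct + d. Substituting each data point gives a linear system:
  8a + 4b + 2c + d = -22
  27a + 9b + 3c + d = -71
  125a + 25b + 5c + d = -307
  729a + 81b + 9c + d = -1667
Solving the system yields a = -2, b = -3, c = 4, d = -2.
So p(t) = -2t^3 - 3t^2 + 4t - 2.
The coefficient of t is 4.

4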